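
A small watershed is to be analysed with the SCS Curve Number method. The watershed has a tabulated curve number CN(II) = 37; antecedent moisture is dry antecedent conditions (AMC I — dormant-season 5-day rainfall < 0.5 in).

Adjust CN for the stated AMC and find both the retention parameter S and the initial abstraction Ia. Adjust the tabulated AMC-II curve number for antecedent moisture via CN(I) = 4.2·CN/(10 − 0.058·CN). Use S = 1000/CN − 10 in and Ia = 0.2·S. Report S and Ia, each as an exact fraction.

CN(I) from CN(II)=37: (4.2·37)/(10 − 0.058·37) = 3700/187 ≈ 19.786
Retention S: 1000/CN − 10 with CN=19.786 → S = 1500/37 ≈ 40.541 in
Ia = 0.2S: 0.2·40.541 = 8.108 in (exactly 300/37)

S = 1500/37 in ≈ 40.541 in; Ia = 300/37 in ≈ 8.108 in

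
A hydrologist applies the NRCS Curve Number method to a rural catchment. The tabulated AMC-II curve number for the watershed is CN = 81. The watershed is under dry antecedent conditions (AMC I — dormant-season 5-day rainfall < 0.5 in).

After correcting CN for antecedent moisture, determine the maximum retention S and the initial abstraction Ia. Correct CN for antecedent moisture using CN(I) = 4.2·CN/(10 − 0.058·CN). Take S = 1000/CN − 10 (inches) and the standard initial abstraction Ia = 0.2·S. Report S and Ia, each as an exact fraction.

S = 9500/1701 in ≈ 5.585 in; Ia = 1900/1701 in ≈ 1.117 in

CN(I) from CN(II)=81: (4.2·81)/(10 − 0.058·81) = 170100/2651 ≈ 64.164
Retention S: 1000/CN − 10 with CN=64.164 → S = 9500/1701 ≈ 5.585 in
Ia = 0.2·(9500/1701) = 1900/1701 in ≈ 1.117 in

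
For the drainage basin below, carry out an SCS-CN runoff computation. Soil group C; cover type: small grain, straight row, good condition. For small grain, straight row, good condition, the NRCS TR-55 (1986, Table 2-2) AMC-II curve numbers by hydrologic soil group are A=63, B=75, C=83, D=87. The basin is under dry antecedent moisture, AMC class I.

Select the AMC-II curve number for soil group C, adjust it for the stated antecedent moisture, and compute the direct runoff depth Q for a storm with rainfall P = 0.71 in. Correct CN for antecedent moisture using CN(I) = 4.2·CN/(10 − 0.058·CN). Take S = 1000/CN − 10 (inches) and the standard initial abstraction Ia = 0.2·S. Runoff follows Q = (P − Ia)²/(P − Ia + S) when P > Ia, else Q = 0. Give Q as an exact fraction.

Q = 0 in ≈ 0.000 in

NRCS table: small grain, straight row, good condition, soil group C → CN(II) = 83
CN(I) from CN(II)=83: (4.2·83)/(10 − 0.058·83) = 174300/2593 ≈ 67.219
Retention S: 1000/CN − 10 with CN=67.219 → S = 8500/1743 ≈ 4.877 in
Ia = 0.2·(8500/1743) = 1700/1743 in ≈ 0.975 in
P = 0.710 ≤ Ia = 0.975 in: entire storm abstracted, Q = 0.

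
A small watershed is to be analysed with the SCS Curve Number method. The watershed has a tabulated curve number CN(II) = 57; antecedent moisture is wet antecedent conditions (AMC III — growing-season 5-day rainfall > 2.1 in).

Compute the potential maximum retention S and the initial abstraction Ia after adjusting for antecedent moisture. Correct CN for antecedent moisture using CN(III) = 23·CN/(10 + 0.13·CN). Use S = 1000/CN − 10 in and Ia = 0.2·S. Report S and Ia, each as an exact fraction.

S = 4300/1311 in ≈ 3.280 in; Ia = 860/1311 in ≈ 0.656 in

Adjust CN=57 to AMC III: 23·57/(10 + 0.13·57) → 1311 ÷ (1741/100) = 131100/1741 ≈ 75.302
Max retention: S = 1000/(131100/1741) − 10 = 4300/1311 in (≈ 3.280 in)
Initial abstraction Ia = S/5 = (4300/1311)/5 = 860/1311 ≈ 0.656 in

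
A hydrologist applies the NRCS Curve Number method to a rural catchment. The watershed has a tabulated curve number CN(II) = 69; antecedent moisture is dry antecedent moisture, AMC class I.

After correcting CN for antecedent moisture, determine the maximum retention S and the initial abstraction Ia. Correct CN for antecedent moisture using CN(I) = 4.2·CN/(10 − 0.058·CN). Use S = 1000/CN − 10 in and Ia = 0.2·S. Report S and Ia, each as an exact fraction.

Dry (AMC I): CN(I) = 4.2·69/(10 − 0.058·69) = (1449/5)/(2999/500) = 144900/2999 ≈ 48.316
S = 1000/(144900/2999) − 10 = 15500/1449 in ≈ 10.697 in
Initial abstraction Ia = S/5 = (15500/1449)/5 = 3100/1449 ≈ 2.139 in

S = 15500/1449 in ≈ 10.697 in; Ia = 3100/1449 in ≈ 2.139 in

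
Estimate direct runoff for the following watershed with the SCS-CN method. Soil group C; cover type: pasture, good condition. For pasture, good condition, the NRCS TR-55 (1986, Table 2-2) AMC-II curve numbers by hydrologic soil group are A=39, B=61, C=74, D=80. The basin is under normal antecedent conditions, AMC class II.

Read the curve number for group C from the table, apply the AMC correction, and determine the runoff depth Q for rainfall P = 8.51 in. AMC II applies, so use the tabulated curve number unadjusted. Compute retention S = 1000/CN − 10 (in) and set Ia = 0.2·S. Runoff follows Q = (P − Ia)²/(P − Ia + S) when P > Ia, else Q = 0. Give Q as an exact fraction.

NRCS table: pasture, good condition, soil group C → CN(II) = 74
CN(II) = 74; AMC II needs no correction.
Retention S: 1000/CN − 10 with CN=74.000 → S = 130/37 ≈ 3.514 in
Ia = 0.2S: 0.2·3.514 = 0.703 in (exactly 26/37)
Since P=8.510 > Ia=0.703: effective rainfall P−Ia = 28887/3700 in
Q: (28887/3700)² ÷ (41887/3700) = 834458769/154981900 in (≈ 5.384 in)

Q = 834458769/154981900 in ≈ 5.384 in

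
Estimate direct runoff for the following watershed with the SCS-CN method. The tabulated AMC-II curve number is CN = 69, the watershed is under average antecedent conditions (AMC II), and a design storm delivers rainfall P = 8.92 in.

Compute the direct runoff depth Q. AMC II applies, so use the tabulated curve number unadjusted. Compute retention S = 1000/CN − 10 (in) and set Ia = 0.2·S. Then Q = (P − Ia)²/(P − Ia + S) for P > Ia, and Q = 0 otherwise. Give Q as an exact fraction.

Q = 191462569/37237575 in ≈ 5.142 in

CN(II) = 69; AMC II needs no correction.
Max retention: S = 1000/69 − 10 = 310/69 in (≈ 4.493 in)
Initial abstraction Ia = S/5 = (310/69)/5 = 62/69 ≈ 0.899 in
Since P=8.920 > Ia=0.899: effective rainfall P−Ia = 13837/1725 in
Q = (13837/1725)²/((13837/1725) + 310/69) = (191462569/2975625)/(21587/1725) = 191462569/37237575 in ≈ 5.142 in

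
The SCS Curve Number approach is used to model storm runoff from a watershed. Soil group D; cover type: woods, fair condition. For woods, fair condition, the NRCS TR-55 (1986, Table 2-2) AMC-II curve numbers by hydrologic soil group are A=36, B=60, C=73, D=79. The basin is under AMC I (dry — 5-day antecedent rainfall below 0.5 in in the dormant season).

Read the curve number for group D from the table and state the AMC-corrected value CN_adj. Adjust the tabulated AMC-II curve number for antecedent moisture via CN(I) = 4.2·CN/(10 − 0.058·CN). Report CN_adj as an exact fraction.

CN_adj = 7900/129 ≈ 61.240

NRCS table: woods, fair condition, soil group D → CN(II) = 79
CN(I) from CN(II)=79: (4.2·79)/(10 − 0.058·79) = 7900/129 ≈ 61.240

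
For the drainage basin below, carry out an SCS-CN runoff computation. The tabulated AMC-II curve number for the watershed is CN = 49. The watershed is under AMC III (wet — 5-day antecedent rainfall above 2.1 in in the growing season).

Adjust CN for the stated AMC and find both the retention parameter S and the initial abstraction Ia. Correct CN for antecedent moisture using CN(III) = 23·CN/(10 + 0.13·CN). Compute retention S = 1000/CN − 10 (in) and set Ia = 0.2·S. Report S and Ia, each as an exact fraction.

CN(III) from CN(II)=49: (23·49)/(10 + 0.13·49) = 112700/1637 ≈ 68.845
Retention S: 1000/CN − 10 with CN=68.845 → S = 5100/1127 ≈ 4.525 in
Ia = 0.2S: 0.2·4.525 = 0.905 in (exactly 1020/1127)

S = 5100/1127 in ≈ 4.525 in; Ia = 1020/1127 in ≈ 0.905 in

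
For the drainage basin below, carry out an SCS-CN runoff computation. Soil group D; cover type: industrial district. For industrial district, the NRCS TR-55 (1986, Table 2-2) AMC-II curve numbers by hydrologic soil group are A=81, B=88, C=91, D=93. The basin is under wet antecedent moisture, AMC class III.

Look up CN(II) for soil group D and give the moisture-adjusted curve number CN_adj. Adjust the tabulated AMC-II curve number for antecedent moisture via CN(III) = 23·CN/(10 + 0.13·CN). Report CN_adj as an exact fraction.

NRCS table: industrial district, soil group D → CN(II) = 93
Wet (AMC III): CN(III) = 23·93/(10 + 0.13·93) = 2139/(2209/100) = 213900/2209 ≈ 96.831

CN_adj = 213900/2209 ≈ 96.831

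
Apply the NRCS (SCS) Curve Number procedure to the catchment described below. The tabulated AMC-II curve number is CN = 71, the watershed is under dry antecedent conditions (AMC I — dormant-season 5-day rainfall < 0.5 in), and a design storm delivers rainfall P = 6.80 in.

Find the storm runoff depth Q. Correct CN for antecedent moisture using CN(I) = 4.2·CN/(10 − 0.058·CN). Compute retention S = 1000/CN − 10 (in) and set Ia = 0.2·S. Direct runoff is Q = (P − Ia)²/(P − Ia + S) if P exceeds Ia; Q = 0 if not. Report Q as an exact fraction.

Q = 655002818/405156885 in ≈ 1.617 in

Adjust CN=71 to AMC I: 4.2·71/(10 − 0.058·71) → (1491/5) ÷ (2941/500) = 149100/2941 ≈ 50.697
Max retention: S = 1000/(149100/2941) − 10 = 14500/1491 in (≈ 9.725 in)
Initial abstraction Ia = S/5 = (14500/1491)/5 = 2900/1491 ≈ 1.945 in
Excess rainfall: 6.800 − 1.945 = 4.855 in; P > Ia so Q > 0
Q = (36194/7455)²/((36194/7455) + 14500/1491) = (1310005636/55577025)/(108694/7455) = 655002818/405156885 in ≈ 1.617 in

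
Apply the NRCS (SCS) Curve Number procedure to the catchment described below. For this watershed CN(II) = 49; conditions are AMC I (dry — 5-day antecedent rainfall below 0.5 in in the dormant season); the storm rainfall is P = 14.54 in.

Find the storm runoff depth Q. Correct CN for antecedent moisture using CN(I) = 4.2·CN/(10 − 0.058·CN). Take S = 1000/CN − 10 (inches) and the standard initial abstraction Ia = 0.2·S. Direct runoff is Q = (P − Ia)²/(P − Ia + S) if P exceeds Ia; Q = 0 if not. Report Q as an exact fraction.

CN(I) from CN(II)=49: (4.2·49)/(10 − 0.058·49) = 34300/1193 ≈ 28.751
Retention S: 1000/CN − 10 with CN=28.751 → S = 8500/343 ≈ 24.781 in
Ia = 0.2·(8500/343) = 1700/343 in ≈ 4.956 in
Excess rainfall: 14.540 − 4.956 = 9.584 in; P > Ia so Q > 0
Q: (164361/17150)² ÷ (589361/17150) = 27014538321/10107541150 in (≈ 2.673 in)

Q = 27014538321/10107541150 in ≈ 2.673 in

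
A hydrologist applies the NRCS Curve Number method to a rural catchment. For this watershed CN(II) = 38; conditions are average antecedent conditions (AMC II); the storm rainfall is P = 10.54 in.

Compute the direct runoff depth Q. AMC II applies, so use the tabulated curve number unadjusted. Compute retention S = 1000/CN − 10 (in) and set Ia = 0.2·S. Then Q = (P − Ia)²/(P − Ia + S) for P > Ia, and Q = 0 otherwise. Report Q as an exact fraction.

Q = 1541599/686850 in ≈ 2.244 in

AMC II — tabulated CN = 38 applies directly.
S = 1000/38 − 10 = 310/19 in ≈ 16.316 in
Ia = 0.2·(310/19) = 62/19 in ≈ 3.263 in
Excess rainfall: 10.540 − 3.263 = 7.277 in; P > Ia so Q > 0
Q = (6913/950)²/((6913/950) + 310/19) = (47789569/902500)/(22413/950) = 1541599/686850 in ≈ 2.244 in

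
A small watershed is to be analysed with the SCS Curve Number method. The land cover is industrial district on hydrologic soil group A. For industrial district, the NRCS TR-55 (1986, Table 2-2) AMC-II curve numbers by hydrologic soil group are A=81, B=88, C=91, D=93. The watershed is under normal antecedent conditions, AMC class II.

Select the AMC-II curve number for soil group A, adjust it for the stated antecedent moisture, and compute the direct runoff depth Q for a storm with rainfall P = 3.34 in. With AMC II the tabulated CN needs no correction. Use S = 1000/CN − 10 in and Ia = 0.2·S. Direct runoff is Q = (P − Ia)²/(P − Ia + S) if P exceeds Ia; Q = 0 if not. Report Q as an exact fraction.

Q = 135187129/85564350 in ≈ 1.580 in

NRCS table: industrial district, soil group A → CN(II) = 81
CN(II) = 81; AMC II needs no correction.
Max retention: S = 1000/81 − 10 = 190/81 in (≈ 2.346 in)
Ia = 0.2S: 0.2·2.346 = 0.469 in (exactly 38/81)
Since P=3.340 > Ia=0.469: effective rainfall P−Ia = 11627/4050 in
Runoff Q = (P−Ia)²/(P−Ia+S) = (2.871)²/(2.871+2.346) = 135187129/85564350 ≈ 1.580 in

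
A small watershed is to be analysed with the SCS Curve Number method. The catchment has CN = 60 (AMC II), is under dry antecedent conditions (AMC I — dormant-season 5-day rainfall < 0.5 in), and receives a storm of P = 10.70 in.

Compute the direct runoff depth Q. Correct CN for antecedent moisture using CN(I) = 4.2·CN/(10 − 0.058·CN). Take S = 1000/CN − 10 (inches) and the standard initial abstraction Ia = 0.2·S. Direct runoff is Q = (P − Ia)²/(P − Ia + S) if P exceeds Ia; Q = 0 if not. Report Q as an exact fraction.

Adjust CN=60 to AMC I: 4.2·60/(10 − 0.058·60) → 252 ÷ (163/25) = 6300/163 ≈ 38.650
S = 1000/(6300/163) − 10 = 1000/63 in ≈ 15.873 in
Ia = 0.2S: 0.2·15.873 = 3.175 in (exactly 200/63)
Since P=10.700 > Ia=3.175: effective rainfall P−Ia = 4741/630 in
Runoff Q = (P−Ia)²/(P−Ia+S) = (7.525)²/(7.525+15.873) = 22477081/9286830 ≈ 2.420 in

Q = 22477081/9286830 in ≈ 2.420 in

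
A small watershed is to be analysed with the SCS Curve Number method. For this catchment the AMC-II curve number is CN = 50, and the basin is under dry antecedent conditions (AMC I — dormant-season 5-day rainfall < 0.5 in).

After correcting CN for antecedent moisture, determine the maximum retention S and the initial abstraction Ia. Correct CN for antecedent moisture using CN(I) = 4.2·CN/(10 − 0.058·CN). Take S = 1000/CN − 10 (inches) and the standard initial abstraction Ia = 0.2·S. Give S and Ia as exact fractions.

S = 500/21 in ≈ 23.810 in; Ia = 100/21 in ≈ 4.762 in

Adjust CN=50 to AMC I: 4.2·50/(10 − 0.058·50) → 210 ÷ (71/10) = 2100/71 ≈ 29.577
Max retention: S = 1000/(2100/71) − 10 = 500/21 in (≈ 23.810 in)
Ia = 0.2S: 0.2·23.810 = 4.762 in (exactly 100/21)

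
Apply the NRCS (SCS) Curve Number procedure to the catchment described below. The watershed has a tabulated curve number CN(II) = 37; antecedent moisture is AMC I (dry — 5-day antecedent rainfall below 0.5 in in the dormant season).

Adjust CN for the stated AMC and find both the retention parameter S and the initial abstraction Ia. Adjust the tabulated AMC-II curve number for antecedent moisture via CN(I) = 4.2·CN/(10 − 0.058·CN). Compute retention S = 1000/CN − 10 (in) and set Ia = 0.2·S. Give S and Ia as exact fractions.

Dry (AMC I): CN(I) = 4.2·37/(10 − 0.058·37) = (777/5)/(3927/500) = 3700/187 ≈ 19.786
Max retention: S = 1000/(3700/187) − 10 = 1500/37 in (≈ 40.541 in)
Ia = 0.2·(1500/37) = 300/37 in ≈ 8.108 in

S = 1500/37 in ≈ 40.541 in; Ia = 300/37 in ≈ 8.108 in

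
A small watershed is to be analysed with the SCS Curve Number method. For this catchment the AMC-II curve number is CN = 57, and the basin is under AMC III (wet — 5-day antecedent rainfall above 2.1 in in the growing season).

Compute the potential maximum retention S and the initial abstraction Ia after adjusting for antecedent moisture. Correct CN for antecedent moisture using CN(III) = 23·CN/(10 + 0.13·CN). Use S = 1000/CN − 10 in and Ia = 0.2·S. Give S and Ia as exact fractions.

S = 4300/1311 in ≈ 3.280 in; Ia = 860/1311 in ≈ 0.656 in

Adjust CN=57 to AMC III: 23·57/(10 + 0.13·57) → 1311 ÷ (1741/100) = 131100/1741 ≈ 75.302
S = 1000/(131100/1741) − 10 = 4300/1311 in ≈ 3.280 in
Ia = 0.2S: 0.2·3.280 = 0.656 in (exactly 860/1311)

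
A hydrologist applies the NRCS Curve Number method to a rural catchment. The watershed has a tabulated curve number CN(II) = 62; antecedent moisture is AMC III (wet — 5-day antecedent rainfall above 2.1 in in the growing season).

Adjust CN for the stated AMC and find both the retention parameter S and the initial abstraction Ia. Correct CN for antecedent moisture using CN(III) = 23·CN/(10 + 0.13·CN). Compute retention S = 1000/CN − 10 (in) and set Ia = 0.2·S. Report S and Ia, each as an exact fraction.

Wet (AMC III): CN(III) = 23·62/(10 + 0.13·62) = 1426/(903/50) = 71300/903 ≈ 78.959
S = 1000/(71300/903) − 10 = 1900/713 in ≈ 2.665 in
Initial abstraction Ia = S/5 = (1900/713)/5 = 380/713 ≈ 0.533 in

S = 1900/713 in ≈ 2.665 in; Ia = 380/713 in ≈ 0.533 in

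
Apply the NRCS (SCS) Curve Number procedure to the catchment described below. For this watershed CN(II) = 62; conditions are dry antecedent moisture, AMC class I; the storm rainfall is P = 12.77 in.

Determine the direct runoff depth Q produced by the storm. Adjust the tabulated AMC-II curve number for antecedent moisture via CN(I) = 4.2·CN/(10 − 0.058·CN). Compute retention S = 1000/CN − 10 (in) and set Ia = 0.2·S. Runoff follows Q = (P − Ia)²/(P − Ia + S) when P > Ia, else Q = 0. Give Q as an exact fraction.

Q = 411300320929/103595387700 in ≈ 3.970 in

Dry (AMC I): CN(I) = 4.2·62/(10 − 0.058·62) = (1302/5)/(1601/250) = 65100/1601 ≈ 40.662
Retention S: 1000/CN − 10 with CN=40.662 → S = 9500/651 ≈ 14.593 in
Ia = 0.2·(9500/651) = 1900/651 in ≈ 2.919 in
Excess rainfall: 12.770 − 2.919 = 9.851 in; P > Ia so Q > 0
Q = (641327/65100)²/((641327/65100) + 9500/651) = (411300320929/4238010000)/(1591327/65100) = 411300320929/103595387700 in ≈ 3.970 in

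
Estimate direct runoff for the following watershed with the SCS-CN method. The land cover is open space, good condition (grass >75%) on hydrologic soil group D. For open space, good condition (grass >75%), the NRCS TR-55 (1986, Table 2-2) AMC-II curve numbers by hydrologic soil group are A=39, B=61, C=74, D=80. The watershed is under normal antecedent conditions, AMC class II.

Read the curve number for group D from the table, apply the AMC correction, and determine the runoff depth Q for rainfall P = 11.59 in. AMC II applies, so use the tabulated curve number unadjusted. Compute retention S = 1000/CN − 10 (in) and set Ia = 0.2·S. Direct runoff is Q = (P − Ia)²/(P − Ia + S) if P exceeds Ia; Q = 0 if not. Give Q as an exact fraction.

NRCS table: open space, good condition (grass >75%), soil group D → CN(II) = 80
AMC II — tabulated CN = 80 applies directly.
S = 1000/80 − 10 = 5/2 in ≈ 2.500 in
Ia = 0.2·(5/2) = 1/2 in ≈ 0.500 in
P − Ia = 11.590 − 0.500 = 1109/100 ≈ 11.090 in (> 0, runoff occurs)
Runoff Q = (P−Ia)²/(P−Ia+S) = (11.090)²/(11.090+2.500) = 1229881/135900 ≈ 9.050 in

Q = 1229881/135900 in ≈ 9.050 in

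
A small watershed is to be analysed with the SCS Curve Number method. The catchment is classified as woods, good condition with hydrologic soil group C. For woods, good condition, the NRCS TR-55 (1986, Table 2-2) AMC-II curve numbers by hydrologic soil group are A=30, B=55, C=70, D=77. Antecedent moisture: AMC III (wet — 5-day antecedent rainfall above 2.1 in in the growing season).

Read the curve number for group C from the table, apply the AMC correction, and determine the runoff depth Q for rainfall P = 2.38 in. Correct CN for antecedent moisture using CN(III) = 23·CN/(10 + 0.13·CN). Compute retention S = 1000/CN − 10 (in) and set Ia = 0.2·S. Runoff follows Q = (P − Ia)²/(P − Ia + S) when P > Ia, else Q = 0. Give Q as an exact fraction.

NRCS table: woods, good condition, soil group C → CN(II) = 70
Adjust CN=70 to AMC III: 23·70/(10 + 0.13·70) → 1610 ÷ (191/10) = 16100/191 ≈ 84.293
Retention S: 1000/CN − 10 with CN=84.293 → S = 300/161 ≈ 1.863 in
Ia = 0.2S: 0.2·1.863 = 0.373 in (exactly 60/161)
P − Ia = 2.380 − 0.373 = 16159/8050 ≈ 2.007 in (> 0, runoff occurs)
Q: (16159/8050)² ÷ (31159/8050) = 261113281/250829950 in (≈ 1.041 in)

Q = 261113281/250829950 in ≈ 1.041 in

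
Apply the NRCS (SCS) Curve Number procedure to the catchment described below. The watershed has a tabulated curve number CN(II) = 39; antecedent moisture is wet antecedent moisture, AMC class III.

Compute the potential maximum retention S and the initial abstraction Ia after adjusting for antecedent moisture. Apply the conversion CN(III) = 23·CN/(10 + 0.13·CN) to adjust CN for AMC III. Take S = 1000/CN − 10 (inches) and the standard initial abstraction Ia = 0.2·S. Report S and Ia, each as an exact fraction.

CN(III) from CN(II)=39: (23·39)/(10 + 0.13·39) = 89700/1507 ≈ 59.522
Retention S: 1000/CN − 10 with CN=59.522 → S = 6100/897 ≈ 6.800 in
Ia = 0.2S: 0.2·6.800 = 1.360 in (exactly 1220/897)

S = 6100/897 in ≈ 6.800 in; Ia = 1220/897 in ≈ 1.360 in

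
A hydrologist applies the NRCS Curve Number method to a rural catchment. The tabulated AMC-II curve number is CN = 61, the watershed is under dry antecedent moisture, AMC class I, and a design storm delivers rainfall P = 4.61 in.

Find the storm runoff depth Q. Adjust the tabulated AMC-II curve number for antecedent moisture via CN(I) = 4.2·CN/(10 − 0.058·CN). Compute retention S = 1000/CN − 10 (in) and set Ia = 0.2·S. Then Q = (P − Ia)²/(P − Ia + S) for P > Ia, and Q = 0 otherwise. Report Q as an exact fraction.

Q = 4468521409/30609366900 in ≈ 0.146 in

CN(I) from CN(II)=61: (4.2·61)/(10 − 0.058·61) = 42700/1077 ≈ 39.647
Max retention: S = 1000/(42700/1077) − 10 = 6500/427 in (≈ 15.222 in)
Ia = 0.2S: 0.2·15.222 = 3.044 in (exactly 1300/427)
P − Ia = 4.610 − 3.044 = 66847/42700 ≈ 1.566 in (> 0, runoff occurs)
Q = (66847/42700)²/((66847/42700) + 6500/427) = (4468521409/1823290000)/(716847/42700) = 4468521409/30609366900 in ≈ 0.146 in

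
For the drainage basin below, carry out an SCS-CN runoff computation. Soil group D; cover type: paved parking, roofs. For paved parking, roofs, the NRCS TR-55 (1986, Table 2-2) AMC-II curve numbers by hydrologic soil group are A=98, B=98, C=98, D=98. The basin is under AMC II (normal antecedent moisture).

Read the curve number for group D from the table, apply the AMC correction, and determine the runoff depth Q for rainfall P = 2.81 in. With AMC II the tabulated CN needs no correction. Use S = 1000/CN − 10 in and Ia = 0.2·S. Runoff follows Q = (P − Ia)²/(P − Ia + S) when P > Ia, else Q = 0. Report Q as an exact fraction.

NRCS table: paved parking, roofs, soil group D → CN(II) = 98
CN(II) = 98; AMC II needs no correction.
Retention S: 1000/CN − 10 with CN=98.000 → S = 10/49 ≈ 0.204 in
Ia = 0.2S: 0.2·0.204 = 0.041 in (exactly 2/49)
P − Ia = 2.810 − 0.041 = 13569/4900 ≈ 2.769 in (> 0, runoff occurs)
Q = (13569/4900)²/((13569/4900) + 10/49) = (184117761/24010000)/(14569/4900) = 184117761/71388100 in ≈ 2.579 in

Q = 184117761/71388100 in ≈ 2.579 in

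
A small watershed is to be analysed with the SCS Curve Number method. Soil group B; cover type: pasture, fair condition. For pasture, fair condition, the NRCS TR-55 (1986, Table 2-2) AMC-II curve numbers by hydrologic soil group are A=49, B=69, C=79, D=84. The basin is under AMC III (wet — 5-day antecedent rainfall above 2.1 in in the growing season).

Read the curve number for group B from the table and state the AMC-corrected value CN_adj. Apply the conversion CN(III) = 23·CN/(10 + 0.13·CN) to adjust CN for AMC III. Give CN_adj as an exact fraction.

CN_adj = 158700/1897 ≈ 83.658

NRCS table: pasture, fair condition, soil group B → CN(II) = 69
Adjust CN=69 to AMC III: 23·69/(10 + 0.13·69) → 1587 ÷ (1897/100) = 158700/1897 ≈ 83.658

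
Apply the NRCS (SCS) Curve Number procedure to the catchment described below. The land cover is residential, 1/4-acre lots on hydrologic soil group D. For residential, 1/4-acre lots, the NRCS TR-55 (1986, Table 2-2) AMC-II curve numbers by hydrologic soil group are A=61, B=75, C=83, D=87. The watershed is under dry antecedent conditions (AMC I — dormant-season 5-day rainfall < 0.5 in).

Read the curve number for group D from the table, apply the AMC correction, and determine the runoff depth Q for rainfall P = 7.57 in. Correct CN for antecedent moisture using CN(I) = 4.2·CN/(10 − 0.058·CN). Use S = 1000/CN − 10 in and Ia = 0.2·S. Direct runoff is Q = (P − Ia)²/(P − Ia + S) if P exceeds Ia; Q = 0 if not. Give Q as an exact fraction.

Q = 1570106735521/347685225300 in ≈ 4.516 in

NRCS table: residential, 1/4-acre lots, soil group D → CN(II) = 87
CN(I) from CN(II)=87: (4.2·87)/(10 − 0.058·87) = 182700/2477 ≈ 73.759
Max retention: S = 1000/(182700/2477) − 10 = 6500/1827 in (≈ 3.558 in)
Initial abstraction Ia = S/5 = (6500/1827)/5 = 1300/1827 ≈ 0.712 in
Since P=7.570 > Ia=0.712: effective rainfall P−Ia = 1253039/182700 in
Runoff Q = (P−Ia)²/(P−Ia+S) = (6.858)²/(6.858+3.558) = 1570106735521/347685225300 ≈ 4.516 in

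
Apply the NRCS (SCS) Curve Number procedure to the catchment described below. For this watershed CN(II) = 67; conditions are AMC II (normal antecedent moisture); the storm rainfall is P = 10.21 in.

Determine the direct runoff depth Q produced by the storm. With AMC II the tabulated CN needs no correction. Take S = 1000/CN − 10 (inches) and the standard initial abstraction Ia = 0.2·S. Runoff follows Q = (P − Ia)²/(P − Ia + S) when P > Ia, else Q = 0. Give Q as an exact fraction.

CN(II) = 67; AMC II needs no correction.
S = 1000/67 − 10 = 330/67 in ≈ 4.925 in
Ia = 0.2S: 0.2·4.925 = 0.985 in (exactly 66/67)
Excess rainfall: 10.210 − 0.985 = 9.225 in; P > Ia so Q > 0
Q: (61807/6700)² ÷ (94807/6700) = 3820105249/635206900 in (≈ 6.014 in)

Q = 3820105249/635206900 in ≈ 6.014 in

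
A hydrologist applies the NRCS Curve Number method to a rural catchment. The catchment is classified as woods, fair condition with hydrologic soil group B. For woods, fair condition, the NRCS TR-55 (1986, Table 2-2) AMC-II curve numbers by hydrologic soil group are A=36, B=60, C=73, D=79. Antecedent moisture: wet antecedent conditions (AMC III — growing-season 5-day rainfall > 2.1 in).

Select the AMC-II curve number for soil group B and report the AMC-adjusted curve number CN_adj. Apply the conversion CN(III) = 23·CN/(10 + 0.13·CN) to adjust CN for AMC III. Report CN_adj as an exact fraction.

NRCS table: woods, fair condition, soil group B → CN(II) = 60
CN(III) from CN(II)=60: (23·60)/(10 + 0.13·60) = 6900/89 ≈ 77.528

CN_adj = 6900/89 ≈ 77.528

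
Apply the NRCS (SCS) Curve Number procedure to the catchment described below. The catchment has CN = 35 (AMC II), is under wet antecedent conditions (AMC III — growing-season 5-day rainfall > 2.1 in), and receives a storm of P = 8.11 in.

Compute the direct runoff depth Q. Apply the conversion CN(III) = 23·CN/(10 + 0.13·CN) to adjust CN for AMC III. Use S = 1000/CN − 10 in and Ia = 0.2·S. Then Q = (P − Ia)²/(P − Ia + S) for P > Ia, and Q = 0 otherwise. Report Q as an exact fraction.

CN(III) from CN(II)=35: (23·35)/(10 + 0.13·35) = 16100/291 ≈ 55.326
Max retention: S = 1000/(16100/291) − 10 = 1300/161 in (≈ 8.075 in)
Ia = 0.2·(1300/161) = 260/161 in ≈ 1.615 in
Excess rainfall: 8.110 − 1.615 = 6.495 in; P > Ia so Q > 0
Q: (104571/16100)² ÷ (234571/16100) = 10935094041/3776593100 in (≈ 2.895 in)

Q = 10935094041/3776593100 in ≈ 2.895 in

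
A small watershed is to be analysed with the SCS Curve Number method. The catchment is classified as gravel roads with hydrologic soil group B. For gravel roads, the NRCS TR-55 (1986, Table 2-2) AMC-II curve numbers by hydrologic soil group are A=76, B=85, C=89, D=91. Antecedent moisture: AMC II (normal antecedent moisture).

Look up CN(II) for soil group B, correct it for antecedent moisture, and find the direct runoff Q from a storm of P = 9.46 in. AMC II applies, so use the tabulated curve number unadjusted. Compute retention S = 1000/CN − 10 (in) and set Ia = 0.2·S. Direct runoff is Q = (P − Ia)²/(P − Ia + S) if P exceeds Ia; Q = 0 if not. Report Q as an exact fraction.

NRCS table: gravel roads, soil group B → CN(II) = 85
AMC II — tabulated CN = 85 applies directly.
Max retention: S = 1000/85 − 10 = 30/17 in (≈ 1.765 in)
Initial abstraction Ia = S/5 = (30/17)/5 = 6/17 ≈ 0.353 in
Excess rainfall: 9.460 − 0.353 = 9.107 in; P > Ia so Q > 0
Runoff Q = (P−Ia)²/(P−Ia+S) = (9.107)²/(9.107+1.765) = 59923081/7854850 ≈ 7.629 in

Q = 59923081/7854850 in ≈ 7.629 in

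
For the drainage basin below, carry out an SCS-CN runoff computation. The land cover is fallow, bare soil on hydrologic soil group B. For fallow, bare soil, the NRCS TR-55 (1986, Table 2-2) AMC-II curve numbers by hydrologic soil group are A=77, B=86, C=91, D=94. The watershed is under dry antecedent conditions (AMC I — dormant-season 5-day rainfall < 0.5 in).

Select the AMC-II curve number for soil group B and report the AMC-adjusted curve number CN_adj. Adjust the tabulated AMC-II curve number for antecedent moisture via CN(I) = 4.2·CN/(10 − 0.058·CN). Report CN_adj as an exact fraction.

NRCS table: fallow, bare soil, soil group B → CN(II) = 86
CN(I) from CN(II)=86: (4.2·86)/(10 − 0.058·86) = 12900/179 ≈ 72.067

CN_adj = 12900/179 ≈ 72.067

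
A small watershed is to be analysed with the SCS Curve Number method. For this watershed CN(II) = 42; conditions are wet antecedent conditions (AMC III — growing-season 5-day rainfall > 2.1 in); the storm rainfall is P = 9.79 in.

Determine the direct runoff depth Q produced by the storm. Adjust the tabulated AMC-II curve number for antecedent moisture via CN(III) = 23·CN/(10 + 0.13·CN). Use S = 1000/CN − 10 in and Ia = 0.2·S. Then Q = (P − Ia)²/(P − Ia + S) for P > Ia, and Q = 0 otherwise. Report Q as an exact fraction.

Adjust CN=42 to AMC III: 23·42/(10 + 0.13·42) → 966 ÷ (773/50) = 48300/773 ≈ 62.484
S = 1000/(48300/773) − 10 = 2900/483 in ≈ 6.004 in
Initial abstraction Ia = S/5 = (2900/483)/5 = 580/483 ≈ 1.201 in
P − Ia = 9.790 − 1.201 = 414857/48300 ≈ 8.589 in (> 0, runoff occurs)
Q = (414857/48300)²/((414857/48300) + 2900/483) = (172106330449/2332890000)/(704857/48300) = 172106330449/34044593100 in ≈ 5.055 in

Q = 172106330449/34044593100 in ≈ 5.055 in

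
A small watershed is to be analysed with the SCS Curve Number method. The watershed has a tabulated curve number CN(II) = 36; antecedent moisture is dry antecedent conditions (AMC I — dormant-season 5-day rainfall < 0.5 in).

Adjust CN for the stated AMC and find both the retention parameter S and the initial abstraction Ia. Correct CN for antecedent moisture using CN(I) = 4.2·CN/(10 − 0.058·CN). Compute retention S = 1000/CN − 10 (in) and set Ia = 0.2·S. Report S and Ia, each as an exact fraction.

S = 8000/189 in ≈ 42.328 in; Ia = 1600/189 in ≈ 8.466 in

Dry (AMC I): CN(I) = 4.2·36/(10 − 0.058·36) = (756/5)/(989/125) = 18900/989 ≈ 19.110
S = 1000/(18900/989) − 10 = 8000/189 in ≈ 42.328 in
Ia = 0.2·(8000/189) = 1600/189 in ≈ 8.466 in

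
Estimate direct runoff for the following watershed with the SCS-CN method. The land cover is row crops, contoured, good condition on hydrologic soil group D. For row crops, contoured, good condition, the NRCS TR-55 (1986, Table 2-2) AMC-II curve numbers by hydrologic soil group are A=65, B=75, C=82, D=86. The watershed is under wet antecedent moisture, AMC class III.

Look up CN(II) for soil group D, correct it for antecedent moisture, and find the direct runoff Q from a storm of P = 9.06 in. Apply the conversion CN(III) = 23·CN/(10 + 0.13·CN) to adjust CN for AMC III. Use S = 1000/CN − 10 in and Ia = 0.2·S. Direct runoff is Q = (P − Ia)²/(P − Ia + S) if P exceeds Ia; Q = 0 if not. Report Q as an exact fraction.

Q = 194495994289/23539040650 in ≈ 8.263 in

NRCS table: row crops, contoured, good condition, soil group D → CN(II) = 86
Adjust CN=86 to AMC III: 23·86/(10 + 0.13·86) → 1978 ÷ (1059/50) = 98900/1059 ≈ 93.390
Retention S: 1000/CN − 10 with CN=93.390 → S = 700/989 ≈ 0.708 in
Initial abstraction Ia = S/5 = (700/989)/5 = 140/989 ≈ 0.142 in
Excess rainfall: 9.060 − 0.142 = 8.918 in; P > Ia so Q > 0
Runoff Q = (P−Ia)²/(P−Ia+S) = (8.918)²/(8.918+0.708) = 194495994289/23539040650 ≈ 8.263 in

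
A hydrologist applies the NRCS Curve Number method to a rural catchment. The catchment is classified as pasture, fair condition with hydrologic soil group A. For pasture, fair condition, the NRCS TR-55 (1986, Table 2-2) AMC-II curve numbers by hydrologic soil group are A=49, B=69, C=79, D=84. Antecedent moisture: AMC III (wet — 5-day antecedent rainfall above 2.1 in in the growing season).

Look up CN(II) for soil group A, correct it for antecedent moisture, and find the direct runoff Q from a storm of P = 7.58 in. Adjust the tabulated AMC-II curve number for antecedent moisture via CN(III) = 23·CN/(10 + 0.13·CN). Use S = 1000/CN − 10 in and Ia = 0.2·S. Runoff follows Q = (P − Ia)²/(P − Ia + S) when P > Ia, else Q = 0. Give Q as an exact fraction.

Q = 141476033689/35564344550 in ≈ 3.978 in

NRCS table: pasture, fair condition, soil group A → CN(II) = 49
CN(III) from CN(II)=49: (23·49)/(10 + 0.13·49) = 112700/1637 ≈ 68.845
S = 1000/(112700/1637) − 10 = 5100/1127 in ≈ 4.525 in
Ia = 0.2S: 0.2·4.525 = 0.905 in (exactly 1020/1127)
P − Ia = 7.580 − 0.905 = 376133/56350 ≈ 6.675 in (> 0, runoff occurs)
Q = (376133/56350)²/((376133/56350) + 5100/1127) = (141476033689/3175322500)/(631133/56350) = 141476033689/35564344550 in ≈ 3.978 in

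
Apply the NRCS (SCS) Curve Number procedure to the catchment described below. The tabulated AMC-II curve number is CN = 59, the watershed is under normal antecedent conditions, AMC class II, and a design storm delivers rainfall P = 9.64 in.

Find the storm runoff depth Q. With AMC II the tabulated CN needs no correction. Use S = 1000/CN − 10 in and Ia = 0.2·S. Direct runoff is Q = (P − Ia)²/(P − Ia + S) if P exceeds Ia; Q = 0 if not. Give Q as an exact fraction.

Q = 148084561/33068025 in ≈ 4.478 in

AMC II — tabulated CN = 59 applies directly.
S = 1000/59 − 10 = 410/59 in ≈ 6.949 in
Initial abstraction Ia = S/5 = (410/59)/5 = 82/59 ≈ 1.390 in
Excess rainfall: 9.640 − 1.390 = 8.250 in; P > Ia so Q > 0
Q = (12169/1475)²/((12169/1475) + 410/59) = (148084561/2175625)/(22419/1475) = 148084561/33068025 in ≈ 4.478 in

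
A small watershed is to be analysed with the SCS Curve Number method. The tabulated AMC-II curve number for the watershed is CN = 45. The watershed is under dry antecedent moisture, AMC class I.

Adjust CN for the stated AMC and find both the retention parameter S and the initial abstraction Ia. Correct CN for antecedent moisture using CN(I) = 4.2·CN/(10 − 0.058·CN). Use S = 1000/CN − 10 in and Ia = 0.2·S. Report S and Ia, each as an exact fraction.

S = 5500/189 in ≈ 29.101 in; Ia = 1100/189 in ≈ 5.820 in

Dry (AMC I): CN(I) = 4.2·45/(10 − 0.058·45) = 189/(739/100) = 18900/739 ≈ 25.575
Retention S: 1000/CN − 10 with CN=25.575 → S = 5500/189 ≈ 29.101 in
Ia = 0.2·(5500/189) = 1100/189 in ≈ 5.820 in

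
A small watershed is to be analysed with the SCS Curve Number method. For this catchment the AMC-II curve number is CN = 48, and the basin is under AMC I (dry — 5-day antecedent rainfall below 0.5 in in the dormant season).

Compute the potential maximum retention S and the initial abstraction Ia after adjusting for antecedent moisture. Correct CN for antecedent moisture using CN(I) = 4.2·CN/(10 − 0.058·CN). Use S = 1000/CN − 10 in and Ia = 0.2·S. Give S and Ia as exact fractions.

S = 1625/63 in ≈ 25.794 in; Ia = 325/63 in ≈ 5.159 in

Adjust CN=48 to AMC I: 4.2·48/(10 − 0.058·48) → (1008/5) ÷ (902/125) = 12600/451 ≈ 27.938
Retention S: 1000/CN − 10 with CN=27.938 → S = 1625/63 ≈ 25.794 in
Ia = 0.2·(1625/63) = 325/63 in ≈ 5.159 in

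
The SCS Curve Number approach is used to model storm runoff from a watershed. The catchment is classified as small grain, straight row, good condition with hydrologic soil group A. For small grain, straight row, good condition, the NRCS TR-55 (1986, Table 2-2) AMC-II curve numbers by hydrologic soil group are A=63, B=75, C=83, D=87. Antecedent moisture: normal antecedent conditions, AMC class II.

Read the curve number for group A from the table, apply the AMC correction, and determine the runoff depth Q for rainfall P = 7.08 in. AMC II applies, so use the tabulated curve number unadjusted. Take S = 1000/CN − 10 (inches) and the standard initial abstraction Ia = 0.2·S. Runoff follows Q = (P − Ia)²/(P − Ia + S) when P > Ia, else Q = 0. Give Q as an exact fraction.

NRCS table: small grain, straight row, good condition, soil group A → CN(II) = 63
Average conditions: CN = 63 (no AMC adjustment).
S = 1000/63 − 10 = 370/63 in ≈ 5.873 in
Initial abstraction Ia = S/5 = (370/63)/5 = 74/63 ≈ 1.175 in
P − Ia = 7.080 − 1.175 = 9301/1575 ≈ 5.905 in (> 0, runoff occurs)
Q: (9301/1575)² ÷ (18551/1575) = 86508601/29217825 in (≈ 2.961 in)

Q = 86508601/29217825 in ≈ 2.961 in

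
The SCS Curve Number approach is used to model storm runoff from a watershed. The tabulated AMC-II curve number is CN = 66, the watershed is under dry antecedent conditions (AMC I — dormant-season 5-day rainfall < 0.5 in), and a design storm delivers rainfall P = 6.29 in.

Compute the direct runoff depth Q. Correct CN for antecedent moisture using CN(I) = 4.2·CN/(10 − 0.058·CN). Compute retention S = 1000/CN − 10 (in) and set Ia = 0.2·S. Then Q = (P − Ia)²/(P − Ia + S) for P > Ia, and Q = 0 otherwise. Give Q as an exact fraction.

Q = 4158894977/4548921300 in ≈ 0.914 in

Dry (AMC I): CN(I) = 4.2·66/(10 − 0.058·66) = (1386/5)/(1543/250) = 69300/1543 ≈ 44.913
Retention S: 1000/CN − 10 with CN=44.913 → S = 8500/693 ≈ 12.266 in
Initial abstraction Ia = S/5 = (8500/693)/5 = 1700/693 ≈ 2.453 in
Since P=6.290 > Ia=2.453: effective rainfall P−Ia = 265897/69300 in
Runoff Q = (P−Ia)²/(P−Ia+S) = (3.837)²/(3.837+12.266) = 4158894977/4548921300 ≈ 0.914 in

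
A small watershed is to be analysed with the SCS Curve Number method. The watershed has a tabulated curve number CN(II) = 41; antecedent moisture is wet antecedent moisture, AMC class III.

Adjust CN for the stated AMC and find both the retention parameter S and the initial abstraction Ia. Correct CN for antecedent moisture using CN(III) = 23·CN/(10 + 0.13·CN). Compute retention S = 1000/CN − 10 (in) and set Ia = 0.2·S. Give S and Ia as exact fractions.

S = 5900/943 in ≈ 6.257 in; Ia = 1180/943 in ≈ 1.251 in

CN(III) from CN(II)=41: (23·41)/(10 + 0.13·41) = 94300/1533 ≈ 61.513
Retention S: 1000/CN − 10 with CN=61.513 → S = 5900/943 ≈ 6.257 in
Initial abstraction Ia = S/5 = (5900/943)/5 = 1180/943 ≈ 1.251 in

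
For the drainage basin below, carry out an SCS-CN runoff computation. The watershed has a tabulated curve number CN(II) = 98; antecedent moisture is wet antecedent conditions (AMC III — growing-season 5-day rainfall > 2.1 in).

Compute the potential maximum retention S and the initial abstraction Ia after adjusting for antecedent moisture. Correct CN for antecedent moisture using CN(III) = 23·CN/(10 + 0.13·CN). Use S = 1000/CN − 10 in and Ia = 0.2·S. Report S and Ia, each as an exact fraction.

Wet (AMC III): CN(III) = 23·98/(10 + 0.13·98) = 2254/(1137/50) = 112700/1137 ≈ 99.120
Retention S: 1000/CN − 10 with CN=99.120 → S = 100/1127 ≈ 0.089 in
Ia = 0.2S: 0.2·0.089 = 0.018 in (exactly 20/1127)

S = 100/1127 in ≈ 0.089 in; Ia = 20/1127 in ≈ 0.018 in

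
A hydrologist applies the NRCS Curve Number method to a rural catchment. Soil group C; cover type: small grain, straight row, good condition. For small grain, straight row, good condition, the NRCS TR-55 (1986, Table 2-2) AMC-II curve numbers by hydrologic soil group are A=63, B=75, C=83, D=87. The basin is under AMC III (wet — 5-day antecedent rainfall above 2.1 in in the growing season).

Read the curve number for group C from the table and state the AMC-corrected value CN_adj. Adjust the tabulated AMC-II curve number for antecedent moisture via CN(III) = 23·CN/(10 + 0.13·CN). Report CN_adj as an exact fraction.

CN_adj = 190900/2079 ≈ 91.823

NRCS table: small grain, straight row, good condition, soil group C → CN(II) = 83
Adjust CN=83 to AMC III: 23·83/(10 + 0.13·83) → 1909 ÷ (2079/100) = 190900/2079 ≈ 91.823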